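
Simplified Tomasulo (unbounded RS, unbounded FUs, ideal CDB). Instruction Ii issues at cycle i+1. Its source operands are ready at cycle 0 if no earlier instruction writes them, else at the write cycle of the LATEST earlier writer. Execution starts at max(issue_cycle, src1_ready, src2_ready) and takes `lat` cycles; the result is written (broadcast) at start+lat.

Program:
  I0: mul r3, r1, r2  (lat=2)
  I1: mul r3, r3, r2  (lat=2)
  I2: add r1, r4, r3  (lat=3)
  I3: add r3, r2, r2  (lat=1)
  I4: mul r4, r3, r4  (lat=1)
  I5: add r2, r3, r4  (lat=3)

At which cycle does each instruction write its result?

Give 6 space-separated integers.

I0 mul r3: issue@1 deps=(None,None) exec_start@1 write@3
I1 mul r3: issue@2 deps=(0,None) exec_start@3 write@5
I2 add r1: issue@3 deps=(None,1) exec_start@5 write@8
I3 add r3: issue@4 deps=(None,None) exec_start@4 write@5
I4 mul r4: issue@5 deps=(3,None) exec_start@5 write@6
I5 add r2: issue@6 deps=(3,4) exec_start@6 write@9

Answer: 3 5 8 5 6 9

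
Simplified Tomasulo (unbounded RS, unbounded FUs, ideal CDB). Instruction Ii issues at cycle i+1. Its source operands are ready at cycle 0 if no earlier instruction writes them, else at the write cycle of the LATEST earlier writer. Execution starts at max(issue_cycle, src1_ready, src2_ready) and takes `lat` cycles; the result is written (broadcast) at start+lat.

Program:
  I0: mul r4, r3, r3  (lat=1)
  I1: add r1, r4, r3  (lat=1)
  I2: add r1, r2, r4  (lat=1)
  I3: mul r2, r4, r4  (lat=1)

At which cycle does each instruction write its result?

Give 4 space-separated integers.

Answer: 2 3 4 5

Derivation:
I0 mul r4: issue@1 deps=(None,None) exec_start@1 write@2
I1 add r1: issue@2 deps=(0,None) exec_start@2 write@3
I2 add r1: issue@3 deps=(None,0) exec_start@3 write@4
I3 mul r2: issue@4 deps=(0,0) exec_start@4 write@5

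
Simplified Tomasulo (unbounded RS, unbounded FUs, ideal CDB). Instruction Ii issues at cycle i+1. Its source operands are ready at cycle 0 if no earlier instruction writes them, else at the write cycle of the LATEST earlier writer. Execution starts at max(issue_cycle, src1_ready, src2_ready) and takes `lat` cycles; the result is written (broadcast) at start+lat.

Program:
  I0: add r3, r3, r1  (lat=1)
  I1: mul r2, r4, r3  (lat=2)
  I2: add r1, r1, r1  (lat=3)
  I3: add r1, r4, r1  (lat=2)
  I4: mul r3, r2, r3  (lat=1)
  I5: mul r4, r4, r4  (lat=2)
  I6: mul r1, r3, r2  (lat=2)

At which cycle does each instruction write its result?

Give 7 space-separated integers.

I0 add r3: issue@1 deps=(None,None) exec_start@1 write@2
I1 mul r2: issue@2 deps=(None,0) exec_start@2 write@4
I2 add r1: issue@3 deps=(None,None) exec_start@3 write@6
I3 add r1: issue@4 deps=(None,2) exec_start@6 write@8
I4 mul r3: issue@5 deps=(1,0) exec_start@5 write@6
I5 mul r4: issue@6 deps=(None,None) exec_start@6 write@8
I6 mul r1: issue@7 deps=(4,1) exec_start@7 write@9

Answer: 2 4 6 8 6 8 9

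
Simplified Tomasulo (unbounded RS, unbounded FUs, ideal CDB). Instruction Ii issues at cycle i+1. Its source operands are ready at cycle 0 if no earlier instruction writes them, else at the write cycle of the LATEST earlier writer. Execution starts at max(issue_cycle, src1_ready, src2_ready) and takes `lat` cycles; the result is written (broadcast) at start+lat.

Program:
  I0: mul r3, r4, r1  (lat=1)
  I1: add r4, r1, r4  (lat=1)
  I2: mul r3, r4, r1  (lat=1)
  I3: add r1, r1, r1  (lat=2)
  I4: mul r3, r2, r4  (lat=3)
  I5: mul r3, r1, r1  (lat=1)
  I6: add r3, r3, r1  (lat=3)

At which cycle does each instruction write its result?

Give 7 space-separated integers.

I0 mul r3: issue@1 deps=(None,None) exec_start@1 write@2
I1 add r4: issue@2 deps=(None,None) exec_start@2 write@3
I2 mul r3: issue@3 deps=(1,None) exec_start@3 write@4
I3 add r1: issue@4 deps=(None,None) exec_start@4 write@6
I4 mul r3: issue@5 deps=(None,1) exec_start@5 write@8
I5 mul r3: issue@6 deps=(3,3) exec_start@6 write@7
I6 add r3: issue@7 deps=(5,3) exec_start@7 write@10

Answer: 2 3 4 6 8 7 10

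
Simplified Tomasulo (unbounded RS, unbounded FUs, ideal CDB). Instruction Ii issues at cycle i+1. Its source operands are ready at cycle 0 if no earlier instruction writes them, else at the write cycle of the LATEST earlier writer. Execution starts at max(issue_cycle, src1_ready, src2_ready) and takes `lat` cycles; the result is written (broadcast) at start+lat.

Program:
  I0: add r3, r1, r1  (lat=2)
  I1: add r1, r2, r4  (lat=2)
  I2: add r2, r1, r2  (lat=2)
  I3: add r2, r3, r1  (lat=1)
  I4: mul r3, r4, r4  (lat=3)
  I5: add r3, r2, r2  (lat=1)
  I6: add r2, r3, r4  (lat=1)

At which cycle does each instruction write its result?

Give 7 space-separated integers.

Answer: 3 4 6 5 8 7 8

Derivation:
I0 add r3: issue@1 deps=(None,None) exec_start@1 write@3
I1 add r1: issue@2 deps=(None,None) exec_start@2 write@4
I2 add r2: issue@3 deps=(1,None) exec_start@4 write@6
I3 add r2: issue@4 deps=(0,1) exec_start@4 write@5
I4 mul r3: issue@5 deps=(None,None) exec_start@5 write@8
I5 add r3: issue@6 deps=(3,3) exec_start@6 write@7
I6 add r2: issue@7 deps=(5,None) exec_start@7 write@8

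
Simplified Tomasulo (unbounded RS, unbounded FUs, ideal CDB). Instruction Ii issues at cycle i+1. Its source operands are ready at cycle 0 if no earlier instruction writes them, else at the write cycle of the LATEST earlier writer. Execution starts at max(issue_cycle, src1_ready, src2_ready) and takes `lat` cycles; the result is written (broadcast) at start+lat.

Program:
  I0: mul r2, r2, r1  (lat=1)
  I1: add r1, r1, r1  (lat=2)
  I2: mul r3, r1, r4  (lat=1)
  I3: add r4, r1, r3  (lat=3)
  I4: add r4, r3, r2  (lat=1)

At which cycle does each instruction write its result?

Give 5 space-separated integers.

I0 mul r2: issue@1 deps=(None,None) exec_start@1 write@2
I1 add r1: issue@2 deps=(None,None) exec_start@2 write@4
I2 mul r3: issue@3 deps=(1,None) exec_start@4 write@5
I3 add r4: issue@4 deps=(1,2) exec_start@5 write@8
I4 add r4: issue@5 deps=(2,0) exec_start@5 write@6

Answer: 2 4 5 8 6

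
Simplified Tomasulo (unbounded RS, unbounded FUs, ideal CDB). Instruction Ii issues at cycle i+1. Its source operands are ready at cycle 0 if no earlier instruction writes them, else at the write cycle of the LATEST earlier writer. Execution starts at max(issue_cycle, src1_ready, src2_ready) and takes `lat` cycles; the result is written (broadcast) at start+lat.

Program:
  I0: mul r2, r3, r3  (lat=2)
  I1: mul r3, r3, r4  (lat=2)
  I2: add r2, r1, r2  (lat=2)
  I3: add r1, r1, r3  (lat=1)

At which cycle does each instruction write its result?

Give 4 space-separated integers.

Answer: 3 4 5 5

Derivation:
I0 mul r2: issue@1 deps=(None,None) exec_start@1 write@3
I1 mul r3: issue@2 deps=(None,None) exec_start@2 write@4
I2 add r2: issue@3 deps=(None,0) exec_start@3 write@5
I3 add r1: issue@4 deps=(None,1) exec_start@4 write@5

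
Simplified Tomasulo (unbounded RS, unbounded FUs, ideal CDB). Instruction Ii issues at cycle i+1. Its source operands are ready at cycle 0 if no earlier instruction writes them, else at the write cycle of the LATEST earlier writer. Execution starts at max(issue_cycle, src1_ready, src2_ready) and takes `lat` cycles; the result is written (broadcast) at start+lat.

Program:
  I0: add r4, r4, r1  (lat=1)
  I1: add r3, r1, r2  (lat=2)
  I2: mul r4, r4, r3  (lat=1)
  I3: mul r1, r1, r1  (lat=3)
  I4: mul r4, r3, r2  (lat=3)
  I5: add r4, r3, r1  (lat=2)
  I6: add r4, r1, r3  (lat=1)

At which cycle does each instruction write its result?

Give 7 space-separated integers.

Answer: 2 4 5 7 8 9 8

Derivation:
I0 add r4: issue@1 deps=(None,None) exec_start@1 write@2
I1 add r3: issue@2 deps=(None,None) exec_start@2 write@4
I2 mul r4: issue@3 deps=(0,1) exec_start@4 write@5
I3 mul r1: issue@4 deps=(None,None) exec_start@4 write@7
I4 mul r4: issue@5 deps=(1,None) exec_start@5 write@8
I5 add r4: issue@6 deps=(1,3) exec_start@7 write@9
I6 add r4: issue@7 deps=(3,1) exec_start@7 write@8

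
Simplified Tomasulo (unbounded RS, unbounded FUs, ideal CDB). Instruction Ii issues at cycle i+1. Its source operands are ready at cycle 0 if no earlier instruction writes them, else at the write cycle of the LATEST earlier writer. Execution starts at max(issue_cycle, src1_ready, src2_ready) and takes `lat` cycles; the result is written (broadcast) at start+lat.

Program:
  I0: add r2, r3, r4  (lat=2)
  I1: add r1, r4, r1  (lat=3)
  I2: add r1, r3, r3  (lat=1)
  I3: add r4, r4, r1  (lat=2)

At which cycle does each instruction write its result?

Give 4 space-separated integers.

Answer: 3 5 4 6

Derivation:
I0 add r2: issue@1 deps=(None,None) exec_start@1 write@3
I1 add r1: issue@2 deps=(None,None) exec_start@2 write@5
I2 add r1: issue@3 deps=(None,None) exec_start@3 write@4
I3 add r4: issue@4 deps=(None,2) exec_start@4 write@6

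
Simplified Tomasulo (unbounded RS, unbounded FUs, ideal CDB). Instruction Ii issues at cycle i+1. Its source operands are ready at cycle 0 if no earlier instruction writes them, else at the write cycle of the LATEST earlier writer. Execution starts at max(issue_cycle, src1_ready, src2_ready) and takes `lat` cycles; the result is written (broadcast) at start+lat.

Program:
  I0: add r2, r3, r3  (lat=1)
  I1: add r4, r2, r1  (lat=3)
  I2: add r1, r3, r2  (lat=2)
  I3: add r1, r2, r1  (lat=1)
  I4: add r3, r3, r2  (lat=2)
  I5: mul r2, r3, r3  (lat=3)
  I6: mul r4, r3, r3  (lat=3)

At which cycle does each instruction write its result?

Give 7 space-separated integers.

Answer: 2 5 5 6 7 10 10

Derivation:
I0 add r2: issue@1 deps=(None,None) exec_start@1 write@2
I1 add r4: issue@2 deps=(0,None) exec_start@2 write@5
I2 add r1: issue@3 deps=(None,0) exec_start@3 write@5
I3 add r1: issue@4 deps=(0,2) exec_start@5 write@6
I4 add r3: issue@5 deps=(None,0) exec_start@5 write@7
I5 mul r2: issue@6 deps=(4,4) exec_start@7 write@10
I6 mul r4: issue@7 deps=(4,4) exec_start@7 write@10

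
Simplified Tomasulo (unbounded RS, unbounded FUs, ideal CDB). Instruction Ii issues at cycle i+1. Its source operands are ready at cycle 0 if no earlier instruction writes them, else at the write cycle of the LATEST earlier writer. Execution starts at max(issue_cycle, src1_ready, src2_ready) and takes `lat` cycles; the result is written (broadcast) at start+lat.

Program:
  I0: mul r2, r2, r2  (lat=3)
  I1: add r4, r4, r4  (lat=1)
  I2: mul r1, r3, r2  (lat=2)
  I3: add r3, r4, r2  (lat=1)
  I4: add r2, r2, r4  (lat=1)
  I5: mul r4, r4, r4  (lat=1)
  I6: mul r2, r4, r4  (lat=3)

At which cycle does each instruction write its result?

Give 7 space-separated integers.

I0 mul r2: issue@1 deps=(None,None) exec_start@1 write@4
I1 add r4: issue@2 deps=(None,None) exec_start@2 write@3
I2 mul r1: issue@3 deps=(None,0) exec_start@4 write@6
I3 add r3: issue@4 deps=(1,0) exec_start@4 write@5
I4 add r2: issue@5 deps=(0,1) exec_start@5 write@6
I5 mul r4: issue@6 deps=(1,1) exec_start@6 write@7
I6 mul r2: issue@7 deps=(5,5) exec_start@7 write@10

Answer: 4 3 6 5 6 7 10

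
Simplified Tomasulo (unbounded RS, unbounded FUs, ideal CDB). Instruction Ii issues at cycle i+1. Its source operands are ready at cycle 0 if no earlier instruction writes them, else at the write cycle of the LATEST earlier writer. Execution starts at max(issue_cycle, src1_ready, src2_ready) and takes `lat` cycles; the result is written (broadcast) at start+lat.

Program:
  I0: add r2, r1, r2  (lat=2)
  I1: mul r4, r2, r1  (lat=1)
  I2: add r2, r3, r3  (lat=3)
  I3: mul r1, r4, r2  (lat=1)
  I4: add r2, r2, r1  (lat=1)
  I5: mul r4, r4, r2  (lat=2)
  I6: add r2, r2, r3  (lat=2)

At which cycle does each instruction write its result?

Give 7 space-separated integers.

I0 add r2: issue@1 deps=(None,None) exec_start@1 write@3
I1 mul r4: issue@2 deps=(0,None) exec_start@3 write@4
I2 add r2: issue@3 deps=(None,None) exec_start@3 write@6
I3 mul r1: issue@4 deps=(1,2) exec_start@6 write@7
I4 add r2: issue@5 deps=(2,3) exec_start@7 write@8
I5 mul r4: issue@6 deps=(1,4) exec_start@8 write@10
I6 add r2: issue@7 deps=(4,None) exec_start@8 write@10

Answer: 3 4 6 7 8 10 10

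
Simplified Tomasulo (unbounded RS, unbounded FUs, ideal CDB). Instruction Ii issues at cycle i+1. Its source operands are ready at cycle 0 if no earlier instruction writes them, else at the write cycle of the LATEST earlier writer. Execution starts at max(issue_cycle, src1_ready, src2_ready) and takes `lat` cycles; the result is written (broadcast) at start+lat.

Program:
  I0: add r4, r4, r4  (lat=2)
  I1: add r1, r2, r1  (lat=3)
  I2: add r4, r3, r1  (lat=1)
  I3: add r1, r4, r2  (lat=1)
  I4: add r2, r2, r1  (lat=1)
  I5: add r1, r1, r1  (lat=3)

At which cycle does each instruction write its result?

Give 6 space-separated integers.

I0 add r4: issue@1 deps=(None,None) exec_start@1 write@3
I1 add r1: issue@2 deps=(None,None) exec_start@2 write@5
I2 add r4: issue@3 deps=(None,1) exec_start@5 write@6
I3 add r1: issue@4 deps=(2,None) exec_start@6 write@7
I4 add r2: issue@5 deps=(None,3) exec_start@7 write@8
I5 add r1: issue@6 deps=(3,3) exec_start@7 write@10

Answer: 3 5 6 7 8 10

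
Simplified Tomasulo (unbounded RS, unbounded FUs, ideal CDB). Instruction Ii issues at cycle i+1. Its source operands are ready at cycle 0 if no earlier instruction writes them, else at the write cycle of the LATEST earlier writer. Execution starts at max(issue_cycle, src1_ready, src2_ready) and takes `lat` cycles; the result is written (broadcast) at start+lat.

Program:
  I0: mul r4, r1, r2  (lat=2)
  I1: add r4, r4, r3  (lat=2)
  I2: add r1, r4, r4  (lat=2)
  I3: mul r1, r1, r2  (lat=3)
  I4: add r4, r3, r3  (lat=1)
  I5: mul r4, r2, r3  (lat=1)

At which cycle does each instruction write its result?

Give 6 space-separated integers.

I0 mul r4: issue@1 deps=(None,None) exec_start@1 write@3
I1 add r4: issue@2 deps=(0,None) exec_start@3 write@5
I2 add r1: issue@3 deps=(1,1) exec_start@5 write@7
I3 mul r1: issue@4 deps=(2,None) exec_start@7 write@10
I4 add r4: issue@5 deps=(None,None) exec_start@5 write@6
I5 mul r4: issue@6 deps=(None,None) exec_start@6 write@7

Answer: 3 5 7 10 6 7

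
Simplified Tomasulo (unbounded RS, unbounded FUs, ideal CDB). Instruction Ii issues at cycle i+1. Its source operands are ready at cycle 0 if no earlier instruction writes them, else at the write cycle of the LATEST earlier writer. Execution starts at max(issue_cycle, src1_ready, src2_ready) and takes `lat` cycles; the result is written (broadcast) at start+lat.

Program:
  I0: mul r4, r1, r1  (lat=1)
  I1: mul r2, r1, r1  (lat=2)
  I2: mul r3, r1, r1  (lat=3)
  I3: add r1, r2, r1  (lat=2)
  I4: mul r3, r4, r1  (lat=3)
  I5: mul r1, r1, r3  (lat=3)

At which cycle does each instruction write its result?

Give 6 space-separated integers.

Answer: 2 4 6 6 9 12

Derivation:
I0 mul r4: issue@1 deps=(None,None) exec_start@1 write@2
I1 mul r2: issue@2 deps=(None,None) exec_start@2 write@4
I2 mul r3: issue@3 deps=(None,None) exec_start@3 write@6
I3 add r1: issue@4 deps=(1,None) exec_start@4 write@6
I4 mul r3: issue@5 deps=(0,3) exec_start@6 write@9
I5 mul r1: issue@6 deps=(3,4) exec_start@9 write@12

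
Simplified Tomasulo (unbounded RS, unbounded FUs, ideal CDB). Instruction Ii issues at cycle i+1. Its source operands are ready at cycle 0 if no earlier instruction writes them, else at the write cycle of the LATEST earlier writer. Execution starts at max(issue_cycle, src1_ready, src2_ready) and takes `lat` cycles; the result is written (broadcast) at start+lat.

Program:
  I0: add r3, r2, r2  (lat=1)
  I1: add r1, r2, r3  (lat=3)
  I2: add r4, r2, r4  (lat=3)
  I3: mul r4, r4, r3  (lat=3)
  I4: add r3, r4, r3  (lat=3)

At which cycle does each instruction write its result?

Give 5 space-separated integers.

Answer: 2 5 6 9 12

Derivation:
I0 add r3: issue@1 deps=(None,None) exec_start@1 write@2
I1 add r1: issue@2 deps=(None,0) exec_start@2 write@5
I2 add r4: issue@3 deps=(None,None) exec_start@3 write@6
I3 mul r4: issue@4 deps=(2,0) exec_start@6 write@9
I4 add r3: issue@5 deps=(3,0) exec_start@9 write@12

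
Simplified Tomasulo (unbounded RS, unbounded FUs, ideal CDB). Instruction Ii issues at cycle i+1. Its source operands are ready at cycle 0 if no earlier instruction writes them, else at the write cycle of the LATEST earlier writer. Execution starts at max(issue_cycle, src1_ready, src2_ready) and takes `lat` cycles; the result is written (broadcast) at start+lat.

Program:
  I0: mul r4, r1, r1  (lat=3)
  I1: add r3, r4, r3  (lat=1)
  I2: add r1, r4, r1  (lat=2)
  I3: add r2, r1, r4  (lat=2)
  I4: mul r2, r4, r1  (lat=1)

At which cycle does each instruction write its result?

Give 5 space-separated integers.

I0 mul r4: issue@1 deps=(None,None) exec_start@1 write@4
I1 add r3: issue@2 deps=(0,None) exec_start@4 write@5
I2 add r1: issue@3 deps=(0,None) exec_start@4 write@6
I3 add r2: issue@4 deps=(2,0) exec_start@6 write@8
I4 mul r2: issue@5 deps=(0,2) exec_start@6 write@7

Answer: 4 5 6 8 7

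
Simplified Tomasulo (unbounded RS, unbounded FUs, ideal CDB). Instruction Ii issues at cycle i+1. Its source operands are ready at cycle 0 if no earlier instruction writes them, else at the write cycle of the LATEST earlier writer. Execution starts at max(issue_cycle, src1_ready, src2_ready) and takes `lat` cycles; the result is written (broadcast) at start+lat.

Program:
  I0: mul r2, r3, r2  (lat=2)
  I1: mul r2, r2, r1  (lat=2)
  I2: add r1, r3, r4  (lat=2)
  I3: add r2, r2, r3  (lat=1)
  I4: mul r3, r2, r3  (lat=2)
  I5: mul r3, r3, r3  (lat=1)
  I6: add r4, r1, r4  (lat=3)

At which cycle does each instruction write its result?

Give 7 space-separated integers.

I0 mul r2: issue@1 deps=(None,None) exec_start@1 write@3
I1 mul r2: issue@2 deps=(0,None) exec_start@3 write@5
I2 add r1: issue@3 deps=(None,None) exec_start@3 write@5
I3 add r2: issue@4 deps=(1,None) exec_start@5 write@6
I4 mul r3: issue@5 deps=(3,None) exec_start@6 write@8
I5 mul r3: issue@6 deps=(4,4) exec_start@8 write@9
I6 add r4: issue@7 deps=(2,None) exec_start@7 write@10

Answer: 3 5 5 6 8 9 10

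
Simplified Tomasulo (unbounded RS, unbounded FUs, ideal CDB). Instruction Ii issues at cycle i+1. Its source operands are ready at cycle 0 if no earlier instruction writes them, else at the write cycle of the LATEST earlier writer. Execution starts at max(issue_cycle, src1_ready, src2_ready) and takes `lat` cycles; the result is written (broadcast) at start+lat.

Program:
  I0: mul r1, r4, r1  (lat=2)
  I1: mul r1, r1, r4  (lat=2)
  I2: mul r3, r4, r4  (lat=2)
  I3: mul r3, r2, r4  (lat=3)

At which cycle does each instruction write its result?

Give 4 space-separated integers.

I0 mul r1: issue@1 deps=(None,None) exec_start@1 write@3
I1 mul r1: issue@2 deps=(0,None) exec_start@3 write@5
I2 mul r3: issue@3 deps=(None,None) exec_start@3 write@5
I3 mul r3: issue@4 deps=(None,None) exec_start@4 write@7

Answer: 3 5 5 7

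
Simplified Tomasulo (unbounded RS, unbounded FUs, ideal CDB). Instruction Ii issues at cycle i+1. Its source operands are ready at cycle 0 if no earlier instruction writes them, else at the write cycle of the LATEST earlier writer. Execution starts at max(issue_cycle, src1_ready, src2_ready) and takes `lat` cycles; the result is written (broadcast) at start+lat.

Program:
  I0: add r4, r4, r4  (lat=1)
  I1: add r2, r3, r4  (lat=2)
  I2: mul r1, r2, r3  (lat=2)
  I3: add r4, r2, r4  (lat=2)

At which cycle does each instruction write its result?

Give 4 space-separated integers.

I0 add r4: issue@1 deps=(None,None) exec_start@1 write@2
I1 add r2: issue@2 deps=(None,0) exec_start@2 write@4
I2 mul r1: issue@3 deps=(1,None) exec_start@4 write@6
I3 add r4: issue@4 deps=(1,0) exec_start@4 write@6

Answer: 2 4 6 6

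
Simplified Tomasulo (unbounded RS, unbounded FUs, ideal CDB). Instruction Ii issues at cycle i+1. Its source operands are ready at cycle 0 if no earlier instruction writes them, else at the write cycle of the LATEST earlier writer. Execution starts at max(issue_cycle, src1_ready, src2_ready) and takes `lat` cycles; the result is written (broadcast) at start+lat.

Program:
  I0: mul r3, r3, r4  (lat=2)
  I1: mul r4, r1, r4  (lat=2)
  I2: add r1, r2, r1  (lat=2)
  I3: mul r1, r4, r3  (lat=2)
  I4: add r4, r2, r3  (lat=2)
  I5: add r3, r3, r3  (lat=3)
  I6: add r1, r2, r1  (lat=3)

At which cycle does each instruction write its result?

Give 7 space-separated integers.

Answer: 3 4 5 6 7 9 10

Derivation:
I0 mul r3: issue@1 deps=(None,None) exec_start@1 write@3
I1 mul r4: issue@2 deps=(None,None) exec_start@2 write@4
I2 add r1: issue@3 deps=(None,None) exec_start@3 write@5
I3 mul r1: issue@4 deps=(1,0) exec_start@4 write@6
I4 add r4: issue@5 deps=(None,0) exec_start@5 write@7
I5 add r3: issue@6 deps=(0,0) exec_start@6 write@9
I6 add r1: issue@7 deps=(None,3) exec_start@7 write@10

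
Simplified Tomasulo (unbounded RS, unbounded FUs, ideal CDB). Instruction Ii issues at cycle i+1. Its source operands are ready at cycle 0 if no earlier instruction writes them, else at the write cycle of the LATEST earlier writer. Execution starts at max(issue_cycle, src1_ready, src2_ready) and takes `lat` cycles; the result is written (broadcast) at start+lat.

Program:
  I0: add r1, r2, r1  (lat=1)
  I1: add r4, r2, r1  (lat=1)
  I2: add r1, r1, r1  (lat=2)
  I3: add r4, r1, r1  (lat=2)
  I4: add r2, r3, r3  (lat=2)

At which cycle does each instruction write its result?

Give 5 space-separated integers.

I0 add r1: issue@1 deps=(None,None) exec_start@1 write@2
I1 add r4: issue@2 deps=(None,0) exec_start@2 write@3
I2 add r1: issue@3 deps=(0,0) exec_start@3 write@5
I3 add r4: issue@4 deps=(2,2) exec_start@5 write@7
I4 add r2: issue@5 deps=(None,None) exec_start@5 write@7

Answer: 2 3 5 7 7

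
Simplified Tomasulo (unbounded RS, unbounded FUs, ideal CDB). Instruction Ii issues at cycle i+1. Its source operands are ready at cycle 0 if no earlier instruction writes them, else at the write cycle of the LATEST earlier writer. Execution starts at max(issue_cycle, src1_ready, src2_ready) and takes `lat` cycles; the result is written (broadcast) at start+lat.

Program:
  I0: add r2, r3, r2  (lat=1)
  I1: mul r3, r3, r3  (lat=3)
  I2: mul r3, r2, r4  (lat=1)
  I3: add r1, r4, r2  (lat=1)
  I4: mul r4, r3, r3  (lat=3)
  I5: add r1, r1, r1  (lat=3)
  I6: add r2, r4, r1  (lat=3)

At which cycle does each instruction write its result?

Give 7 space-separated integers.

Answer: 2 5 4 5 8 9 12

Derivation:
I0 add r2: issue@1 deps=(None,None) exec_start@1 write@2
I1 mul r3: issue@2 deps=(None,None) exec_start@2 write@5
I2 mul r3: issue@3 deps=(0,None) exec_start@3 write@4
I3 add r1: issue@4 deps=(None,0) exec_start@4 write@5
I4 mul r4: issue@5 deps=(2,2) exec_start@5 write@8
I5 add r1: issue@6 deps=(3,3) exec_start@6 write@9
I6 add r2: issue@7 deps=(4,5) exec_start@9 write@12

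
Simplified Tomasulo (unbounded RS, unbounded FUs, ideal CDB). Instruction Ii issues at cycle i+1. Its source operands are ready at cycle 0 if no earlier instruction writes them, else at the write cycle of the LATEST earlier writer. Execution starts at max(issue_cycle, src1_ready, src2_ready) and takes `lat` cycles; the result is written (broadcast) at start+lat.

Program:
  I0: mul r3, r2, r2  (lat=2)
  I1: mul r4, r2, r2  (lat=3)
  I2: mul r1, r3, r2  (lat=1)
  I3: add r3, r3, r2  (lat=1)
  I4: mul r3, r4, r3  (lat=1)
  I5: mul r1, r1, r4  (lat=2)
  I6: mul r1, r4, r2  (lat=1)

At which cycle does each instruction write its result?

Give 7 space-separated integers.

I0 mul r3: issue@1 deps=(None,None) exec_start@1 write@3
I1 mul r4: issue@2 deps=(None,None) exec_start@2 write@5
I2 mul r1: issue@3 deps=(0,None) exec_start@3 write@4
I3 add r3: issue@4 deps=(0,None) exec_start@4 write@5
I4 mul r3: issue@5 deps=(1,3) exec_start@5 write@6
I5 mul r1: issue@6 deps=(2,1) exec_start@6 write@8
I6 mul r1: issue@7 deps=(1,None) exec_start@7 write@8

Answer: 3 5 4 5 6 8 8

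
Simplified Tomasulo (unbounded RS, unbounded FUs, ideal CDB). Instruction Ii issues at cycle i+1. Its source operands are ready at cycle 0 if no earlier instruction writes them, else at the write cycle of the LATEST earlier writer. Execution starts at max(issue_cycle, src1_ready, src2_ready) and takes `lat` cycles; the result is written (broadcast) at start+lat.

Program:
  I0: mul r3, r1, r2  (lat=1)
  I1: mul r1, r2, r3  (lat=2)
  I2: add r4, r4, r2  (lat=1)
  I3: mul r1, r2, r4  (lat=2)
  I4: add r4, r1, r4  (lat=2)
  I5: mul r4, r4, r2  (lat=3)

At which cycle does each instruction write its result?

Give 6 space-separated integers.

Answer: 2 4 4 6 8 11

Derivation:
I0 mul r3: issue@1 deps=(None,None) exec_start@1 write@2
I1 mul r1: issue@2 deps=(None,0) exec_start@2 write@4
I2 add r4: issue@3 deps=(None,None) exec_start@3 write@4
I3 mul r1: issue@4 deps=(None,2) exec_start@4 write@6
I4 add r4: issue@5 deps=(3,2) exec_start@6 write@8
I5 mul r4: issue@6 deps=(4,None) exec_start@8 write@11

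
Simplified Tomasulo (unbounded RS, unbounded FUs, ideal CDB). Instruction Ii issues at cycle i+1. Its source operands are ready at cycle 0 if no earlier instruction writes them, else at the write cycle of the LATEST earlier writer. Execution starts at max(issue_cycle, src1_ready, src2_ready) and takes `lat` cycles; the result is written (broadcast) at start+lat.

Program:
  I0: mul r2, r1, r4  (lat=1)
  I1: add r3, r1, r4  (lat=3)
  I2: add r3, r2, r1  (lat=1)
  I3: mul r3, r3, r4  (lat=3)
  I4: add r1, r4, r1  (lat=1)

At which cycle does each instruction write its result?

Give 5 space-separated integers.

I0 mul r2: issue@1 deps=(None,None) exec_start@1 write@2
I1 add r3: issue@2 deps=(None,None) exec_start@2 write@5
I2 add r3: issue@3 deps=(0,None) exec_start@3 write@4
I3 mul r3: issue@4 deps=(2,None) exec_start@4 write@7
I4 add r1: issue@5 deps=(None,None) exec_start@5 write@6

Answer: 2 5 4 7 6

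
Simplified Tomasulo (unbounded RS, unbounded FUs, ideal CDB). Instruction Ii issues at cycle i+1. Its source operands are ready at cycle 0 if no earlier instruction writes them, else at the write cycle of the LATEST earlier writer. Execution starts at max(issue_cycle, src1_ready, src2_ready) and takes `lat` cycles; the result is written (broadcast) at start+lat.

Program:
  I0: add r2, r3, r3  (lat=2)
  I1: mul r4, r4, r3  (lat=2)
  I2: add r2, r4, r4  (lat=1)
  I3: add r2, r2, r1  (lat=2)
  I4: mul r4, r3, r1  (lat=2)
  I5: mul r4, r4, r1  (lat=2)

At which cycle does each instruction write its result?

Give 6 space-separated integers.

Answer: 3 4 5 7 7 9

Derivation:
I0 add r2: issue@1 deps=(None,None) exec_start@1 write@3
I1 mul r4: issue@2 deps=(None,None) exec_start@2 write@4
I2 add r2: issue@3 deps=(1,1) exec_start@4 write@5
I3 add r2: issue@4 deps=(2,None) exec_start@5 write@7
I4 mul r4: issue@5 deps=(None,None) exec_start@5 write@7
I5 mul r4: issue@6 deps=(4,None) exec_start@7 write@9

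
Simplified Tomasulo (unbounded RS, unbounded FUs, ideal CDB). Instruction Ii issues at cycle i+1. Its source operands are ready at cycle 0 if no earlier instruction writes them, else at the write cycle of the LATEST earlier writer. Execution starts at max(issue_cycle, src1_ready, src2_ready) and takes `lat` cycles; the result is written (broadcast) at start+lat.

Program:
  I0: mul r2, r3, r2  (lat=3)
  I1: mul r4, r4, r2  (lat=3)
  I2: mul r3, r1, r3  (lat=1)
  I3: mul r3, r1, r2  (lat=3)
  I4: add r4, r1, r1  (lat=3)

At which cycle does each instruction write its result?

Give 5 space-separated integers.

I0 mul r2: issue@1 deps=(None,None) exec_start@1 write@4
I1 mul r4: issue@2 deps=(None,0) exec_start@4 write@7
I2 mul r3: issue@3 deps=(None,None) exec_start@3 write@4
I3 mul r3: issue@4 deps=(None,0) exec_start@4 write@7
I4 add r4: issue@5 deps=(None,None) exec_start@5 write@8

Answer: 4 7 4 7 8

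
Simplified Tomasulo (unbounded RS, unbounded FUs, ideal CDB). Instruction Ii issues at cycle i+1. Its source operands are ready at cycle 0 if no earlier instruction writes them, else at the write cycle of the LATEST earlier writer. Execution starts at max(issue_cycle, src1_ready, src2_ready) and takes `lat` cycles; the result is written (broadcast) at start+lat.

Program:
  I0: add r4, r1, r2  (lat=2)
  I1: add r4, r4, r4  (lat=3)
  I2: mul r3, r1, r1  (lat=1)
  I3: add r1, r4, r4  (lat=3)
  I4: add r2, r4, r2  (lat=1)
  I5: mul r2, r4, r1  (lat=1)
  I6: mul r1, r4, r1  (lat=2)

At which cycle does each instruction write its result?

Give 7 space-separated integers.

I0 add r4: issue@1 deps=(None,None) exec_start@1 write@3
I1 add r4: issue@2 deps=(0,0) exec_start@3 write@6
I2 mul r3: issue@3 deps=(None,None) exec_start@3 write@4
I3 add r1: issue@4 deps=(1,1) exec_start@6 write@9
I4 add r2: issue@5 deps=(1,None) exec_start@6 write@7
I5 mul r2: issue@6 deps=(1,3) exec_start@9 write@10
I6 mul r1: issue@7 deps=(1,3) exec_start@9 write@11

Answer: 3 6 4 9 7 10 11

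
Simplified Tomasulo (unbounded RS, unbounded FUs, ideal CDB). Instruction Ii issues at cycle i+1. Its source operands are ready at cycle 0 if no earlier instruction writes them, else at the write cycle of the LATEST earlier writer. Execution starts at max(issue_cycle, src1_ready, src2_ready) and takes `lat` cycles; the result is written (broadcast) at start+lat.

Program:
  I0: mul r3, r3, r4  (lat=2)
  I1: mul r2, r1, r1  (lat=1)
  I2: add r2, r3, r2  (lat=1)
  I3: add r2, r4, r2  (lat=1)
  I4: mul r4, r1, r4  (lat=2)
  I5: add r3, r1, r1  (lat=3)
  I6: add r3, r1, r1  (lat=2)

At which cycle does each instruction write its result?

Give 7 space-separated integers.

Answer: 3 3 4 5 7 9 9

Derivation:
I0 mul r3: issue@1 deps=(None,None) exec_start@1 write@3
I1 mul r2: issue@2 deps=(None,None) exec_start@2 write@3
I2 add r2: issue@3 deps=(0,1) exec_start@3 write@4
I3 add r2: issue@4 deps=(None,2) exec_start@4 write@5
I4 mul r4: issue@5 deps=(None,None) exec_start@5 write@7
I5 add r3: issue@6 deps=(None,None) exec_start@6 write@9
I6 add r3: issue@7 deps=(None,None) exec_start@7 write@9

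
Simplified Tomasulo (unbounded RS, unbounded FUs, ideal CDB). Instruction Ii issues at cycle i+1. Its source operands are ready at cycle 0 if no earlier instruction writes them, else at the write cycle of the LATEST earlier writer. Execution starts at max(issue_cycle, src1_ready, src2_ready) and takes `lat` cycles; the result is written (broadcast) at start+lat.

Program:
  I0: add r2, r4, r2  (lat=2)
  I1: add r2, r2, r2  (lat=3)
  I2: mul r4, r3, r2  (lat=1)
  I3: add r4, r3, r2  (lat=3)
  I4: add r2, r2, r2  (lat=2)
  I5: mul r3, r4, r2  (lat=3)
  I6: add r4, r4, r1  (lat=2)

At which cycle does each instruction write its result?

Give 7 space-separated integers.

I0 add r2: issue@1 deps=(None,None) exec_start@1 write@3
I1 add r2: issue@2 deps=(0,0) exec_start@3 write@6
I2 mul r4: issue@3 deps=(None,1) exec_start@6 write@7
I3 add r4: issue@4 deps=(None,1) exec_start@6 write@9
I4 add r2: issue@5 deps=(1,1) exec_start@6 write@8
I5 mul r3: issue@6 deps=(3,4) exec_start@9 write@12
I6 add r4: issue@7 deps=(3,None) exec_start@9 write@11

Answer: 3 6 7 9 8 12 11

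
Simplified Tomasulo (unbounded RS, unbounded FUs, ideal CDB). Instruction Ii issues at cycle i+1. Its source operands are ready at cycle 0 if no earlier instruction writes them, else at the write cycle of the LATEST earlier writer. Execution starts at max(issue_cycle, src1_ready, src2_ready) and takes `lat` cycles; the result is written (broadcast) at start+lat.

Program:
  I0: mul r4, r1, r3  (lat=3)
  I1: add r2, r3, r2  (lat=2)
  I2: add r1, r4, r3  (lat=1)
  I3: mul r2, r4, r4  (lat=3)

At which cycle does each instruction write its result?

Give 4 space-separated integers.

Answer: 4 4 5 7

Derivation:
I0 mul r4: issue@1 deps=(None,None) exec_start@1 write@4
I1 add r2: issue@2 deps=(None,None) exec_start@2 write@4
I2 add r1: issue@3 deps=(0,None) exec_start@4 write@5
I3 mul r2: issue@4 deps=(0,0) exec_start@4 write@7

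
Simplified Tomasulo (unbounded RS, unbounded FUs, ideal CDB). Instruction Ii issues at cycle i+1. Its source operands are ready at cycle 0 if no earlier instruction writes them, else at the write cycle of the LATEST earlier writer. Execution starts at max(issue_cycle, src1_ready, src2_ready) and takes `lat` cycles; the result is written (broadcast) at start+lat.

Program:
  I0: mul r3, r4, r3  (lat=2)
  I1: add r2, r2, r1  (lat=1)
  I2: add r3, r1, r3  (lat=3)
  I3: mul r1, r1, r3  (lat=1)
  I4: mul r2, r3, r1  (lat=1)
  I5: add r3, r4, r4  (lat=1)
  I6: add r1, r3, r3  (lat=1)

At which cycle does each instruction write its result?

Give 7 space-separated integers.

I0 mul r3: issue@1 deps=(None,None) exec_start@1 write@3
I1 add r2: issue@2 deps=(None,None) exec_start@2 write@3
I2 add r3: issue@3 deps=(None,0) exec_start@3 write@6
I3 mul r1: issue@4 deps=(None,2) exec_start@6 write@7
I4 mul r2: issue@5 deps=(2,3) exec_start@7 write@8
I5 add r3: issue@6 deps=(None,None) exec_start@6 write@7
I6 add r1: issue@7 deps=(5,5) exec_start@7 write@8

Answer: 3 3 6 7 8 7 8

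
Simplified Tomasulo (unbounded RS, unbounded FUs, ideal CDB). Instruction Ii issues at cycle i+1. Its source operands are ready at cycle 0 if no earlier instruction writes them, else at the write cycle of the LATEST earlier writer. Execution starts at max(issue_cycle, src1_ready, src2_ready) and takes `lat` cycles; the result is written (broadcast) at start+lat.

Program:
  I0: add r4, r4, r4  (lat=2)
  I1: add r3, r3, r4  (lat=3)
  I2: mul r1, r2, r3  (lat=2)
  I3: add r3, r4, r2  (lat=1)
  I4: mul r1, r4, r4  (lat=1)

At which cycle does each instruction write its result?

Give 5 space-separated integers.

I0 add r4: issue@1 deps=(None,None) exec_start@1 write@3
I1 add r3: issue@2 deps=(None,0) exec_start@3 write@6
I2 mul r1: issue@3 deps=(None,1) exec_start@6 write@8
I3 add r3: issue@4 deps=(0,None) exec_start@4 write@5
I4 mul r1: issue@5 deps=(0,0) exec_start@5 write@6

Answer: 3 6 8 5 6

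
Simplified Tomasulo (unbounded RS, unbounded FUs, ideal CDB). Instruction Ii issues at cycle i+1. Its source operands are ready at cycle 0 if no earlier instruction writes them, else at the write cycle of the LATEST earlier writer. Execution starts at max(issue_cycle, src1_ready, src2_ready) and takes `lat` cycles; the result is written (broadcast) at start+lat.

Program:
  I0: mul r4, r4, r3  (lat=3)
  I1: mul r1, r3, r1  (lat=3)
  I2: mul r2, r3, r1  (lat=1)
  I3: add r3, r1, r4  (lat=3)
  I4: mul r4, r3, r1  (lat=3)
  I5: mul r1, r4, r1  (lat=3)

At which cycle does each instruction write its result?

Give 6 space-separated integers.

Answer: 4 5 6 8 11 14

Derivation:
I0 mul r4: issue@1 deps=(None,None) exec_start@1 write@4
I1 mul r1: issue@2 deps=(None,None) exec_start@2 write@5
I2 mul r2: issue@3 deps=(None,1) exec_start@5 write@6
I3 add r3: issue@4 deps=(1,0) exec_start@5 write@8
I4 mul r4: issue@5 deps=(3,1) exec_start@8 write@11
I5 mul r1: issue@6 deps=(4,1) exec_start@11 write@14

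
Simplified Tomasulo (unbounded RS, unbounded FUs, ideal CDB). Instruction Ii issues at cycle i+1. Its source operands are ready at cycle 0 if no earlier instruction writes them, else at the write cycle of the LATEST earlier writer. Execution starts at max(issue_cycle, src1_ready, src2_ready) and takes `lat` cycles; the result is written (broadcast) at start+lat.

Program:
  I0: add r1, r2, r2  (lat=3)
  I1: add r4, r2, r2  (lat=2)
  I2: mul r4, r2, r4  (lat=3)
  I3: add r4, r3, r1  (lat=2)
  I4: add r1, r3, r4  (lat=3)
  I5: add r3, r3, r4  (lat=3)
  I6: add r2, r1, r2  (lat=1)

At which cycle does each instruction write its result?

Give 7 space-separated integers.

Answer: 4 4 7 6 9 9 10

Derivation:
I0 add r1: issue@1 deps=(None,None) exec_start@1 write@4
I1 add r4: issue@2 deps=(None,None) exec_start@2 write@4
I2 mul r4: issue@3 deps=(None,1) exec_start@4 write@7
I3 add r4: issue@4 deps=(None,0) exec_start@4 write@6
I4 add r1: issue@5 deps=(None,3) exec_start@6 write@9
I5 add r3: issue@6 deps=(None,3) exec_start@6 write@9
I6 add r2: issue@7 deps=(4,None) exec_start@9 write@10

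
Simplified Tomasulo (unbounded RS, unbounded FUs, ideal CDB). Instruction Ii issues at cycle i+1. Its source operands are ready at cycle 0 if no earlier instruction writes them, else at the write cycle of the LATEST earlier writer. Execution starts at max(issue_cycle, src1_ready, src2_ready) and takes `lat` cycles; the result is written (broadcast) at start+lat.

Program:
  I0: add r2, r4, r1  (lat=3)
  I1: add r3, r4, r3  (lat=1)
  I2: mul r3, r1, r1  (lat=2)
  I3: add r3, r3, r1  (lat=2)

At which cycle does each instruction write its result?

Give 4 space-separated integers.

Answer: 4 3 5 7

Derivation:
I0 add r2: issue@1 deps=(None,None) exec_start@1 write@4
I1 add r3: issue@2 deps=(None,None) exec_start@2 write@3
I2 mul r3: issue@3 deps=(None,None) exec_start@3 write@5
I3 add r3: issue@4 deps=(2,None) exec_start@5 write@7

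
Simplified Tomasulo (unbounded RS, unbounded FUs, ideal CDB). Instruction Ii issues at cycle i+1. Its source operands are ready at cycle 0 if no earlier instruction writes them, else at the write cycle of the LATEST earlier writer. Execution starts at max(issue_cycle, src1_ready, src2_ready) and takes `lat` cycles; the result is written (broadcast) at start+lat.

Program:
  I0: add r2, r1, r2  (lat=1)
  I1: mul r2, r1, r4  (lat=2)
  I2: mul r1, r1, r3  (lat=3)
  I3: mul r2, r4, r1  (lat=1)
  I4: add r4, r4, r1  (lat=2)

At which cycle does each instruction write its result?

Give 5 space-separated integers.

I0 add r2: issue@1 deps=(None,None) exec_start@1 write@2
I1 mul r2: issue@2 deps=(None,None) exec_start@2 write@4
I2 mul r1: issue@3 deps=(None,None) exec_start@3 write@6
I3 mul r2: issue@4 deps=(None,2) exec_start@6 write@7
I4 add r4: issue@5 deps=(None,2) exec_start@6 write@8

Answer: 2 4 6 7 8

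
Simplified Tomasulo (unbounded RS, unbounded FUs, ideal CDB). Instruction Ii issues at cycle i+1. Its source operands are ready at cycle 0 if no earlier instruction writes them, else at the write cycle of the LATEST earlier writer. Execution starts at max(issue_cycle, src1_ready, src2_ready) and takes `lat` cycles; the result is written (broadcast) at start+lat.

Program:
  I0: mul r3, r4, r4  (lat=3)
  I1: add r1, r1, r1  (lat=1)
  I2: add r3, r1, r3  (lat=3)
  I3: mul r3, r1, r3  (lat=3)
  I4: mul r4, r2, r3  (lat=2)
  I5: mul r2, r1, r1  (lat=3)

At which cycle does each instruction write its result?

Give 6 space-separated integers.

I0 mul r3: issue@1 deps=(None,None) exec_start@1 write@4
I1 add r1: issue@2 deps=(None,None) exec_start@2 write@3
I2 add r3: issue@3 deps=(1,0) exec_start@4 write@7
I3 mul r3: issue@4 deps=(1,2) exec_start@7 write@10
I4 mul r4: issue@5 deps=(None,3) exec_start@10 write@12
I5 mul r2: issue@6 deps=(1,1) exec_start@6 write@9

Answer: 4 3 7 10 12 9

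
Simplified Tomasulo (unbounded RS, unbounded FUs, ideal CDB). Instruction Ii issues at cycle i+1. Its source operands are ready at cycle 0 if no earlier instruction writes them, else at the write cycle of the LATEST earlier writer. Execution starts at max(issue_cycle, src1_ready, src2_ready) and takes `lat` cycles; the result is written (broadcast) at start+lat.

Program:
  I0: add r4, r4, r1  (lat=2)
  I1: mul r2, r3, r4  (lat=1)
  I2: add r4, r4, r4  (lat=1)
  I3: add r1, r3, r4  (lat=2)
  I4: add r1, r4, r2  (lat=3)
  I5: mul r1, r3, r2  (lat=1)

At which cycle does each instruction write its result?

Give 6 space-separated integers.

Answer: 3 4 4 6 8 7

Derivation:
I0 add r4: issue@1 deps=(None,None) exec_start@1 write@3
I1 mul r2: issue@2 deps=(None,0) exec_start@3 write@4
I2 add r4: issue@3 deps=(0,0) exec_start@3 write@4
I3 add r1: issue@4 deps=(None,2) exec_start@4 write@6
I4 add r1: issue@5 deps=(2,1) exec_start@5 write@8
I5 mul r1: issue@6 deps=(None,1) exec_start@6 write@7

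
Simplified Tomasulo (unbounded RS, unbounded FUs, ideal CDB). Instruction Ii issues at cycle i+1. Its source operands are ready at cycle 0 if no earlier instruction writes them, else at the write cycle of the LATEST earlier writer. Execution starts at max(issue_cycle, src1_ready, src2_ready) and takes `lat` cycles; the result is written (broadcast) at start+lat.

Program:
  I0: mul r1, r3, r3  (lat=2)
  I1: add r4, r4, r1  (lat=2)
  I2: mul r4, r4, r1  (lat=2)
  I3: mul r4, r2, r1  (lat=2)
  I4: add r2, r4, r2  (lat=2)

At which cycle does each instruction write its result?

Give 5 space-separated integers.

Answer: 3 5 7 6 8

Derivation:
I0 mul r1: issue@1 deps=(None,None) exec_start@1 write@3
I1 add r4: issue@2 deps=(None,0) exec_start@3 write@5
I2 mul r4: issue@3 deps=(1,0) exec_start@5 write@7
I3 mul r4: issue@4 deps=(None,0) exec_start@4 write@6
I4 add r2: issue@5 deps=(3,None) exec_start@6 write@8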